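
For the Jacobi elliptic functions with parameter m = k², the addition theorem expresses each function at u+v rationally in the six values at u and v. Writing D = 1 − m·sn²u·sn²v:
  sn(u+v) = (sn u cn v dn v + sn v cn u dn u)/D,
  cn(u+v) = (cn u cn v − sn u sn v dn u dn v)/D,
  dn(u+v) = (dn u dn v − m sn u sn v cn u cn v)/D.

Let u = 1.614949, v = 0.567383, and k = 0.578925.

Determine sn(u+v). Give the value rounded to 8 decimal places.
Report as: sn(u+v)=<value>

sn(u+v)=0.93279962

sn u = 0.9952017630842058, cn u = 0.09784401235685464, dn u = 0.8173459648024844
sn v = 0.5293679828970977, cn v = 0.848392325922069, dn v = 0.9518821336473598
m = k² = 0.335154155625
D = 1 − m·sn²u·sn²v = 0.9069787387161301
sn(u+v) = (sn u·cn v·dn v + sn v·cn u·dn u)/D = 0.8460294202647338/0.9069787387161301 = 0.9327996171799211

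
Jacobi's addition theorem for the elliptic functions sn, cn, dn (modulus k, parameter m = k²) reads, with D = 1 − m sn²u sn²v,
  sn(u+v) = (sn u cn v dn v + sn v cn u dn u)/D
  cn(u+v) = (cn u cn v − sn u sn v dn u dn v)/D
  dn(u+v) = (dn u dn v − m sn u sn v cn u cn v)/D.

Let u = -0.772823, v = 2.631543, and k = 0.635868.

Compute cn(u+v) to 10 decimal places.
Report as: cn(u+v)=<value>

cn(u+v)=-0.0603328067

sn u = -0.678272802160804, cn u = 0.7348101835500994, dn u = 0.9022124120581152
sn v = 0.7734775742330674, cn v = -0.6338236680327816, dn v = 0.8706914533950443
m = k² = 0.404328113424
D = 1 − m·sn²u·sn²v = 0.8887145982365944
cn(u+v) = (cn u·cn v − sn u·sn v·dn u·dn v)/D = -0.05361864610570434/0.8887145982365944 = -0.06033280674368976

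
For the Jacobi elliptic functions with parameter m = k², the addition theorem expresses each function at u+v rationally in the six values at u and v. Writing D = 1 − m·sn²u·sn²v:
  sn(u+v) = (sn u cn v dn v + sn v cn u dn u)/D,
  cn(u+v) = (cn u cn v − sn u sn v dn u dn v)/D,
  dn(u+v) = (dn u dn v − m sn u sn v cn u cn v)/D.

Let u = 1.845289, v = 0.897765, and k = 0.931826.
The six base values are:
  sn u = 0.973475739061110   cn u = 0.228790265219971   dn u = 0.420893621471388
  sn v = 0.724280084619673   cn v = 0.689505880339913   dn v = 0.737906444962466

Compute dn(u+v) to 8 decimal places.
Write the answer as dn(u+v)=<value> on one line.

m = k² = 0.868299694276
D = 1 − m·sn²u·sn²v = 0.5683487524321845
dn(u+v) = (dn u·dn v − m·sn u·sn v·cn u·cn v)/D = 0.2140024199486795/0.5683487524321845 = 0.376533631916812

dn(u+v)=0.37653363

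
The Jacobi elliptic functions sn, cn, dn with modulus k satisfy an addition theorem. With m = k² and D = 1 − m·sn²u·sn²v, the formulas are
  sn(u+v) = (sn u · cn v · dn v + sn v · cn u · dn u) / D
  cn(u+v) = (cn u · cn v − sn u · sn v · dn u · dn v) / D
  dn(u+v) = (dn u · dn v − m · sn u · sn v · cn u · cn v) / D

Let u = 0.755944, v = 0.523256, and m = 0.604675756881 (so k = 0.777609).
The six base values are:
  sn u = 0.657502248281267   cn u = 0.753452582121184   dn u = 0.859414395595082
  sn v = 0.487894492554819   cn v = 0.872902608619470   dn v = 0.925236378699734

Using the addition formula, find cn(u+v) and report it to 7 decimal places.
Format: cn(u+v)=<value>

cn(u+v)=0.4293245

m = k² = 0.604675756881
D = 1 − m·sn²u·sn²v = 0.9377744315405365
cn(u+v) = (cn u·cn v − sn u·sn v·dn u·dn v)/D = 0.4026095063574132/0.9377744315405365 = 0.4293244652618895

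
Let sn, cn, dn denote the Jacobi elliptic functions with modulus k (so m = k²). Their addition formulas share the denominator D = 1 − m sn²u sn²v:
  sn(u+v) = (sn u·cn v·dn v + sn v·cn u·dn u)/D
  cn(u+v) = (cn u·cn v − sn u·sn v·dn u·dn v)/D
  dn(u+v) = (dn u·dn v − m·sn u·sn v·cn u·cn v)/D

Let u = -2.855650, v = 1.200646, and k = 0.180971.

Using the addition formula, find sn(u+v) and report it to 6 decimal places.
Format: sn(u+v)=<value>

sn u = -0.306950283956343, cn u = -0.9517255503448042, dn u = 0.9984559567187744
sn v = 0.929692372224324, cn v = 0.3683369286779551, dn v = 0.9857448079635799
m = k² = 0.032750502841
D = 1 − m·sn²u·sn²v = 0.9973329412228623
sn(u+v) = (sn u·cn v·dn v + sn v·cn u·dn u)/D = -0.9948952134093067/0.9973329412228623 = -0.9975557532366608

sn(u+v)=-0.997556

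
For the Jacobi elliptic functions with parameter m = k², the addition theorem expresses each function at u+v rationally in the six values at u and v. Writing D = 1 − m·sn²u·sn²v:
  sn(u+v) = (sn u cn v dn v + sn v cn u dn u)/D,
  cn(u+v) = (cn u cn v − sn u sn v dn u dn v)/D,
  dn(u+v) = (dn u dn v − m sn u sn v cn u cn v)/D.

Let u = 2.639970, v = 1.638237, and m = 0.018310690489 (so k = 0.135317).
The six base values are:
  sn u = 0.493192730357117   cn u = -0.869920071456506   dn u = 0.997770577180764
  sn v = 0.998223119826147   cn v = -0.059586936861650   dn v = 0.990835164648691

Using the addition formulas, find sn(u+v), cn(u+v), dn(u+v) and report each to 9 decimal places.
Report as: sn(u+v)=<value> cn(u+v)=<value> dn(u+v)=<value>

m = k² = 0.018310690489
D = 1 − m·sn²u·sn²v = 0.9955619386308786
sn(u+v) = (sn u·cn v·dn v + sn v·cn u·dn u)/D = -0.8955568635188711/0.9955619386308786 = -0.8995491177077973
cn(u+v) = (cn u·cn v − sn u·sn v·dn u·dn v)/D = -0.4348809927494134/0.9955619386308786 = -0.4368196250526336
dn(u+v) = (dn u·dn v − m·sn u·sn v·cn u·cn v)/D = 0.988158891721882/0.9955619386308786 = 0.9925639514512

sn(u+v)=-0.899549118 cn(u+v)=-0.436819625 dn(u+v)=0.992563951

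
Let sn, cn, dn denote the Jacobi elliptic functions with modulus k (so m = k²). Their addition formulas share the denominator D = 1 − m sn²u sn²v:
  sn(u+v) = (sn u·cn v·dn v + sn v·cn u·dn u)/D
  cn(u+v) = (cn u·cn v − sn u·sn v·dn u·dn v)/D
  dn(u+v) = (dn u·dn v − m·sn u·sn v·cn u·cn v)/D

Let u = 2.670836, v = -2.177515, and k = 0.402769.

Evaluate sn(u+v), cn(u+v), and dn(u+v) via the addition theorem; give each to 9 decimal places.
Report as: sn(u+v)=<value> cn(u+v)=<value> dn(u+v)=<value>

sn u = 0.5692318306821499, cn u = -0.822177063009087, dn u = 0.973363115875441
sn v = -0.8801288089093024, cn v = -0.4747349573476685, dn v = 0.9350603361831853
m = k² = 0.162222867361
D = 1 − m·sn²u·sn²v = 0.9592823315606701
sn(u+v) = (sn u·cn v·dn v + sn v·cn u·dn u)/D = 0.4516613637078788/0.9592823315606701 = 0.4708325681064766
cn(u+v) = (cn u·cn v − sn u·sn v·dn u·dn v)/D = 0.8463005401026367/0.9592823315606701 = 0.8822225868851126
dn(u+v) = (dn u·dn v − m·sn u·sn v·cn u·cn v)/D = 0.9418754977075222/0.9592823315606701 = 0.9818543162107151

sn(u+v)=0.470832568 cn(u+v)=0.882222587 dn(u+v)=0.981854316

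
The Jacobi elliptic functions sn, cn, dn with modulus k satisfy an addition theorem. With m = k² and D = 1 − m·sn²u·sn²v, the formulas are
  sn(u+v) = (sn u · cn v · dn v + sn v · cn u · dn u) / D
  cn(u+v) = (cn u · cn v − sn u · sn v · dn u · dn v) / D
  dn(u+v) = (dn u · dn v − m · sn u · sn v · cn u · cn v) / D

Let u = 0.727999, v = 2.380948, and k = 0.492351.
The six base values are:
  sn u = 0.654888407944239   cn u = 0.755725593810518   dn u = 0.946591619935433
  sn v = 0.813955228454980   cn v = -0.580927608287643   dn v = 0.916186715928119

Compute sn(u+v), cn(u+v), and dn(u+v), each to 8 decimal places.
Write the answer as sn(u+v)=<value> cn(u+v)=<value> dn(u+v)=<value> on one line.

sn(u+v)=0.25100627 cn(u+v)=-0.96798546 dn(u+v)=0.99233422

m = k² = 0.242409507201
D = 1 − m·sn²u·sn²v = 0.9311212448688551
sn(u+v) = (sn u·cn v·dn v + sn v·cn u·dn u)/D = 0.2337172728277896/0.9311212448688551 = 0.2510062724008706
cn(u+v) = (cn u·cn v − sn u·sn v·dn u·dn v)/D = -0.9013118267437008/0.9311212448688551 = -0.9679854602293466
dn(u+v) = (dn u·dn v − m·sn u·sn v·cn u·cn v)/D = 0.9239834701043134/0.9311212448688551 = 0.9923342155451012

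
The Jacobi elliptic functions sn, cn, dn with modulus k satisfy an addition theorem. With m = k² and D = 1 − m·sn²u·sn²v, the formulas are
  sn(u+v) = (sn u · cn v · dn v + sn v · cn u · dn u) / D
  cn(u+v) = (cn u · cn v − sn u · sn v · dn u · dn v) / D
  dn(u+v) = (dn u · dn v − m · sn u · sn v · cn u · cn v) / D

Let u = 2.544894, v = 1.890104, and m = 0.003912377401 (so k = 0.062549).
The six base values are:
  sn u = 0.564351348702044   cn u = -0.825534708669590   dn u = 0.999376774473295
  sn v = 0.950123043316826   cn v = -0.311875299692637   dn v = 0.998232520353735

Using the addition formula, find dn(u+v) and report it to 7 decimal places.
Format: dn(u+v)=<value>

m = k² = 0.003912377401
D = 1 − m·sn²u·sn²v = 0.9988751371381152
dn(u+v) = (dn u·dn v − m·sn u·sn v·cn u·cn v)/D = 0.9970702810680513/0.9988751371381152 = 0.9981931114280859

dn(u+v)=0.9981931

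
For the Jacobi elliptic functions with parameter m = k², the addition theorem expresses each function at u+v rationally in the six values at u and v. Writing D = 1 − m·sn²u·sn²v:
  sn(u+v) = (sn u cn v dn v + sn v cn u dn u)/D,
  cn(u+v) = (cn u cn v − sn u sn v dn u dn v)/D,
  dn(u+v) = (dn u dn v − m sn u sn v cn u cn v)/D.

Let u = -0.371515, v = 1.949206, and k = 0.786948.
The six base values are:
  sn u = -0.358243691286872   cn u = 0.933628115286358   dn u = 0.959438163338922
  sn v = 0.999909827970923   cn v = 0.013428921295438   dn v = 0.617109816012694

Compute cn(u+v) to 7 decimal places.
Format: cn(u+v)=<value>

m = k² = 0.619287154704
D = 1 − m·sn²u·sn²v = 0.9205359220840524
cn(u+v) = (cn u·cn v − sn u·sn v·dn u·dn v)/D = 0.2246269542777767/0.9205359220840524 = 0.2440175868088137

cn(u+v)=0.2440176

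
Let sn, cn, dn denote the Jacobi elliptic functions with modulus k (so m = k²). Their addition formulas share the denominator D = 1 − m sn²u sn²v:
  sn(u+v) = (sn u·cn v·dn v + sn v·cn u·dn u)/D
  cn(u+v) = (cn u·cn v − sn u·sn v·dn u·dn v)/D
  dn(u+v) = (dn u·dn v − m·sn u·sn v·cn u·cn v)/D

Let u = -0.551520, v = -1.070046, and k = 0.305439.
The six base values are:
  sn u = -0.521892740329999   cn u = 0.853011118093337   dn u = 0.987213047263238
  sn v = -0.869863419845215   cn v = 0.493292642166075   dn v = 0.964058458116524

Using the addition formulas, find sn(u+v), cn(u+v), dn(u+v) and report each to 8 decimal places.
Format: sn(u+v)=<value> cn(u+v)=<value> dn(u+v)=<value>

m = k² = 0.093292982721
D = 1 − m·sn²u·sn²v = 0.9807729070537185
sn(u+v) = (sn u·cn v·dn v + sn v·cn u·dn u)/D = -0.9807080569535712/0.9807729070537185 = -0.9999338785771091
cn(u+v) = (cn u·cn v − sn u·sn v·dn u·dn v)/D = -0.01127839691413643/0.9807729070537185 = -0.01149949884730931
dn(u+v) = (dn u·dn v − m·sn u·sn v·cn u·cn v)/D = 0.9339097368659089/0.9807729070537185 = 0.952218123226315

sn(u+v)=-0.99993388 cn(u+v)=-0.01149950 dn(u+v)=0.95221812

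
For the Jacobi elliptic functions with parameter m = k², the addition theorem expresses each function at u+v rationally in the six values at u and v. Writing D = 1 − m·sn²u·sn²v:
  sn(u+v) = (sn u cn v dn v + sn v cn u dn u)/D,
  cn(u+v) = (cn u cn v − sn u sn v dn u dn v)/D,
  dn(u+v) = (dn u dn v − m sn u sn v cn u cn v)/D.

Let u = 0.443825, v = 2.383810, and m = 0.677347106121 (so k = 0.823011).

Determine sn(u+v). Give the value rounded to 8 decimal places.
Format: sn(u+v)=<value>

sn(u+v)=0.88892587

sn u = 0.4208572195249953, cn u = 0.9071268934243378, dn u = 0.9380979368969
sn v = 0.980860605163106, cn v = -0.1947112560666834, dn v = 0.5901972533936183
m = k² = 0.677347106121
D = 1 − m·sn²u·sn²v = 0.8845761843368429
sn(u+v) = (sn u·cn v·dn v + sn v·cn u·dn u)/D = 0.7863226520045286/0.8845761843368429 = 0.8889258674695454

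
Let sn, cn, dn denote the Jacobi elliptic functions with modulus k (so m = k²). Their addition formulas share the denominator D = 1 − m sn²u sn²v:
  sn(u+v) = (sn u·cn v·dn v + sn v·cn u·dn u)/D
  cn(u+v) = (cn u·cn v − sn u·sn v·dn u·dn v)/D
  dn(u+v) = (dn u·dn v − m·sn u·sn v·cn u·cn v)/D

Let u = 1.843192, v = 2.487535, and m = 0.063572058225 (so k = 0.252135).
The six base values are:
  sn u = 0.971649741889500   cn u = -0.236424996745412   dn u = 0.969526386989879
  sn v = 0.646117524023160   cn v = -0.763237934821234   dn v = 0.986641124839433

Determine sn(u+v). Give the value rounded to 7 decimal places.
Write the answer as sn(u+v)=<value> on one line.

m = k² = 0.063572058225
D = 1 − m·sn²u·sn²v = 0.9749441700980049
sn(u+v) = (sn u·cn v·dn v + sn v·cn u·dn u)/D = -0.8797962364948737/0.9749441700980049 = -0.9024067874639769

sn(u+v)=-0.9024068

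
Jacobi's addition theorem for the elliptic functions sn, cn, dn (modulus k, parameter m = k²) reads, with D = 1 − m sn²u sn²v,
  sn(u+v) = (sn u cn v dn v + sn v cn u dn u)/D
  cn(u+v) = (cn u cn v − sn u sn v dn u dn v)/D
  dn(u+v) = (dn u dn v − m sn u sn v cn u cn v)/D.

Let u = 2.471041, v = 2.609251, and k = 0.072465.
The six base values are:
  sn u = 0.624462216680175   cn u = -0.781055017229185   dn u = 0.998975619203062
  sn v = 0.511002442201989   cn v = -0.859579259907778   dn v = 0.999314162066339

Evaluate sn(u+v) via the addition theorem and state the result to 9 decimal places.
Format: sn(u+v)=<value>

sn(u+v)=-0.935619080

m = k² = 0.005251176225
D = 1 − m·sn²u·sn²v = 0.9994652942217785
sn(u+v) = (sn u·cn v·dn v + sn v·cn u·dn u)/D = -0.9351187989435379/0.9994652942217785 = -0.9356190798717595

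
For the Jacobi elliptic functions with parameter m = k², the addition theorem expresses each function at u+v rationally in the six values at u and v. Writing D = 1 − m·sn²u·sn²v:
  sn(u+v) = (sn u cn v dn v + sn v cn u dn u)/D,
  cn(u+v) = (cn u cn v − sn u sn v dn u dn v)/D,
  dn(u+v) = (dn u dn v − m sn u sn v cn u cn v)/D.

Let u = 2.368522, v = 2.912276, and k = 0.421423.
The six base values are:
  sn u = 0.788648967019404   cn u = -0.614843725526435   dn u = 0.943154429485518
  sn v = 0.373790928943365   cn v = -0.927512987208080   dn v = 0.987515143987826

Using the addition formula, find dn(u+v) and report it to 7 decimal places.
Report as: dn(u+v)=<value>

dn(u+v)=0.9156548

m = k² = 0.177597344929
D = 1 − m·sn²u·sn²v = 0.9845666053376706
dn(u+v) = (dn u·dn v − m·sn u·sn v·cn u·cn v)/D = 0.9015231386796117/0.9845666053376706 = 0.9156548005915984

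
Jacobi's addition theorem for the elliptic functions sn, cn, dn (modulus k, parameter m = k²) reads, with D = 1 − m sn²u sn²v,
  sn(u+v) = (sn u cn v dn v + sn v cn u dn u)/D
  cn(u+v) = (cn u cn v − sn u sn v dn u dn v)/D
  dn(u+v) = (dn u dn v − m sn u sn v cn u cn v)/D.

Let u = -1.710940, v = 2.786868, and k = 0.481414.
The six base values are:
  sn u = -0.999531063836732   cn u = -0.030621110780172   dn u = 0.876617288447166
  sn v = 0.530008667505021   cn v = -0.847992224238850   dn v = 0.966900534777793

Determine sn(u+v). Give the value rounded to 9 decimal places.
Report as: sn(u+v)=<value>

m = k² = 0.231759439396
D = 1 − m·sn²u·sn²v = 0.9349576884730936
sn(u+v) = (sn u·cn v·dn v + sn v·cn u·dn u)/D = 0.805312622960355/0.9349576884730936 = 0.8613359009598973

sn(u+v)=0.861335901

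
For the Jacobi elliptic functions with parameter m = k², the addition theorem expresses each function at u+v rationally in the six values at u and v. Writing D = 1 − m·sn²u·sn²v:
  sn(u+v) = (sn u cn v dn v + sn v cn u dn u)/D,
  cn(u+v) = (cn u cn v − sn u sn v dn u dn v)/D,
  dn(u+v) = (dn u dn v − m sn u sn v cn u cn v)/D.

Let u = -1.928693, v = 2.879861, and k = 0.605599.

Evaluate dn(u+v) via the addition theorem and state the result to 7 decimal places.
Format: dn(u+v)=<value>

sn u = -0.9904431548200555, cn u = -0.1379215612951633, dn u = 0.800141427177098
sn v = 0.5780564567691006, cn v = -0.8159967725350101, dn v = 0.9367233884814075
m = k² = 0.366750148801
D = 1 − m·sn²u·sn²v = 0.8797818829472005
dn(u+v) = (dn u·dn v − m·sn u·sn v·cn u·cn v)/D = 0.7731426577352511/0.8797818829472005 = 0.8787890188705451

dn(u+v)=0.8787890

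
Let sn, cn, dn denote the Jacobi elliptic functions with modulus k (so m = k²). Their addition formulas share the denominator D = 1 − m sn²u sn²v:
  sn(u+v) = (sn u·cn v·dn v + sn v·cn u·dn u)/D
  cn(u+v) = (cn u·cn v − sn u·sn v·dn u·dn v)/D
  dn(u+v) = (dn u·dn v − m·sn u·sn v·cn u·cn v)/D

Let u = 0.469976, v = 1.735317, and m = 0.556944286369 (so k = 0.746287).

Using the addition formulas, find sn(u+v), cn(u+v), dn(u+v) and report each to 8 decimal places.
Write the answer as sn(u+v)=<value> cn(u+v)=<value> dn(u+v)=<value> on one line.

sn(u+v)=0.97983759 cn(u+v)=-0.19979562 dn(u+v)=0.68212021

sn u = 0.4446678823424951, cn u = 0.8956955255068772, dn u = 0.9433322163892688
sn v = 0.9935502881983906, cn v = 0.113392349040378, dn v = 0.6709819712184009
m = k² = 0.556944286369
D = 1 − m·sn²u·sn²v = 0.891291629815404
sn(u+v) = (sn u·cn v·dn v + sn v·cn u·dn u)/D = 0.8733210456473005/0.891291629815404 = 0.9798375934801213
cn(u+v) = (cn u·cn v − sn u·sn v·dn u·dn v)/D = -0.1780761651892379/0.891291629815404 = -0.1997956215813666
dn(u+v) = (dn u·dn v − m·sn u·sn v·cn u·cn v)/D = 0.6079680314157093/0.891291629815404 = 0.6821202074360622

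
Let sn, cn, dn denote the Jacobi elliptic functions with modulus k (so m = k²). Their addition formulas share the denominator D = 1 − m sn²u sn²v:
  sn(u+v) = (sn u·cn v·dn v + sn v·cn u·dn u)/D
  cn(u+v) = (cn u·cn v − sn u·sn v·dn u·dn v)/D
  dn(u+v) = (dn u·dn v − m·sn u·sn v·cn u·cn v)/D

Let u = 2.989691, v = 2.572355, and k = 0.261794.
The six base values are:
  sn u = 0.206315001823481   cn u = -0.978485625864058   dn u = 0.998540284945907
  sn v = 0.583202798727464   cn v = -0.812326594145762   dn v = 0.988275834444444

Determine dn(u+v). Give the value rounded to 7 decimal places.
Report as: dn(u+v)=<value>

dn(u+v)=0.9812521

m = k² = 0.068536098436
D = 1 − m·sn²u·sn²v = 0.9990077520903195
dn(u+v) = (dn u·dn v − m·sn u·sn v·cn u·cn v)/D = 0.9802785018258566/0.9990077520903195 = 0.981252147217803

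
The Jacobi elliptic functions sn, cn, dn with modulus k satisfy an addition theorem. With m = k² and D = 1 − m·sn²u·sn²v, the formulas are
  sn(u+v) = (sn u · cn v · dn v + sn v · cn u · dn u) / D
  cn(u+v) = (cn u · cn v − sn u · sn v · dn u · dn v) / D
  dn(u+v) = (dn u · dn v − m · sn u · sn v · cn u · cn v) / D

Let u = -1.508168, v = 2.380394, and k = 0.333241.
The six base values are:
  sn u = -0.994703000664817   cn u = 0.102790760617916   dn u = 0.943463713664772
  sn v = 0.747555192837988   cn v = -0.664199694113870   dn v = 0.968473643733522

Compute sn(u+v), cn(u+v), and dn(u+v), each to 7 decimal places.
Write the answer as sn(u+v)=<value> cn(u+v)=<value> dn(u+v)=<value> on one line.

m = k² = 0.111049564081
D = 1 − m·sn²u·sn²v = 0.9385969082075503
sn(u+v) = (sn u·cn v·dn v + sn v·cn u·dn u)/D = 0.7123499694145917/0.9385969082075503 = 0.7589519666914042
cn(u+v) = (cn u·cn v − sn u·sn v·dn u·dn v)/D = 0.6111641982084708/0.9385969082075503 = 0.6511466134867398
dn(u+v) = (dn u·dn v − m·sn u·sn v·cn u·cn v)/D = 0.9080819841930423/0.9385969082075503 = 0.9674887869886736

sn(u+v)=0.7589520 cn(u+v)=0.6511466 dn(u+v)=0.9674888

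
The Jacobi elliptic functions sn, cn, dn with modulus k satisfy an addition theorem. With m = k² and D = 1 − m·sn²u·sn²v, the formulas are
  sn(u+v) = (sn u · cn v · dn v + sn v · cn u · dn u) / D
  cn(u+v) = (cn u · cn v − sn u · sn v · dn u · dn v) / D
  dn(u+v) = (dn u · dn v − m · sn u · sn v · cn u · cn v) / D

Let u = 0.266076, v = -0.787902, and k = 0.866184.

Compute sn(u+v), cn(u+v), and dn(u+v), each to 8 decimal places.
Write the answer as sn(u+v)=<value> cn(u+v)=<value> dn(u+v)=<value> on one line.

sn u = 0.2607117810306096, cn u = 0.9654166806264782, dn u = 0.9741680308886645
sn v = -0.6702662352788119, cn v = 0.7421207272709531, dn v = 0.814207565498365
m = k² = 0.750274721856
D = 1 − m·sn²u·sn²v = 0.9770894079571576
sn(u+v) = (sn u·cn v·dn v + sn v·cn u·dn u)/D = -0.4728381256028896/0.9770894079571576 = -0.4839251369958788
cn(u+v) = (cn u·cn v − sn u·sn v·dn u·dn v)/D = 0.8550601254405533/0.9770894079571576 = 0.8751093998943903
dn(u+v) = (dn u·dn v − m·sn u·sn v·cn u·cn v)/D = 0.8871078684072417/0.9770894079571576 = 0.9079085917653696

sn(u+v)=-0.48392514 cn(u+v)=0.87510940 dn(u+v)=0.90790859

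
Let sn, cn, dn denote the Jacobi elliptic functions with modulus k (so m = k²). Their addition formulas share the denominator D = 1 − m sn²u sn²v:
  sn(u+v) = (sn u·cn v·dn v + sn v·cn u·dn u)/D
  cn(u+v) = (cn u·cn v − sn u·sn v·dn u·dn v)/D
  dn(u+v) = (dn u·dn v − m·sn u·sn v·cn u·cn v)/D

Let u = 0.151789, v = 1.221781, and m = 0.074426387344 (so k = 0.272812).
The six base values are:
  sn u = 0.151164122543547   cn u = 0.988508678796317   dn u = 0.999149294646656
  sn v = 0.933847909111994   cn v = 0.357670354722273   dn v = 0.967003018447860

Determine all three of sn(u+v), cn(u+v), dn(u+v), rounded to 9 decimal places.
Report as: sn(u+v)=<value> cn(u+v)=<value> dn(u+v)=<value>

m = k² = 0.074426387344
D = 1 − m·sn²u·sn²v = 0.9985168786209094
sn(u+v) = (sn u·cn v·dn v + sn v·cn u·dn u)/D = 0.9746143424547855/0.9985168786209094 = 0.9760619608161891
cn(u+v) = (cn u·cn v − sn u·sn v·dn u·dn v)/D = 0.2171700724599733/0.9985168786209094 = 0.2174926404448119
dn(u+v) = (dn u·dn v − m·sn u·sn v·cn u·cn v)/D = 0.9624657564782137/0.9985168786209094 = 0.9638953302497126

sn(u+v)=0.976061961 cn(u+v)=0.217492640 dn(u+v)=0.963895330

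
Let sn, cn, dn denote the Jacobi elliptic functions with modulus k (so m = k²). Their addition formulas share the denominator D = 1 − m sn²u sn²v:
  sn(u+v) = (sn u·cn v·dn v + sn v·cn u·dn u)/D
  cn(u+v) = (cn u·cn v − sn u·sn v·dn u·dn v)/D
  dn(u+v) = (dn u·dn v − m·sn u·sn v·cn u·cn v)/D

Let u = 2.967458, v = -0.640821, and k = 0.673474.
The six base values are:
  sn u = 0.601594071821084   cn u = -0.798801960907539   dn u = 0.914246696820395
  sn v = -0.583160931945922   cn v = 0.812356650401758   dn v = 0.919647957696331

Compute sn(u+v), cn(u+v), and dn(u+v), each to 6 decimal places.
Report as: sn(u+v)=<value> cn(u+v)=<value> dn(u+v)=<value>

sn(u+v)=0.927078 cn(u+v)=-0.374870 dn(u+v)=0.781135

m = k² = 0.453567228676
D = 1 − m·sn²u·sn²v = 0.94417540167294
sn(u+v) = (sn u·cn v·dn v + sn v·cn u·dn u)/D = 0.8753238097701523/0.94417540167294 = 0.9270775411212866
cn(u+v) = (cn u·cn v − sn u·sn v·dn u·dn v)/D = -0.3539426749824381/0.94417540167294 = -0.3748696209997674
dn(u+v) = (dn u·dn v − m·sn u·sn v·cn u·cn v)/D = 0.7375281082686274/0.94417540167294 = 0.7811346355368251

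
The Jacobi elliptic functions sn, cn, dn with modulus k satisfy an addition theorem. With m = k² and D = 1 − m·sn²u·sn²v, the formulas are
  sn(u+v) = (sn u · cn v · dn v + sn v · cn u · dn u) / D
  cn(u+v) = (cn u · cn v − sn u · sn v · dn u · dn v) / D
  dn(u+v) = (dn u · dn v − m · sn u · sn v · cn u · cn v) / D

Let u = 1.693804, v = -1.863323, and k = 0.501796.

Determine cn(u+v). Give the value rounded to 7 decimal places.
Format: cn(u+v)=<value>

cn(u+v)=0.9857003

sn u = 0.999981260144995, cn u = -0.006122038780330594, dn u = 0.8649914517829234
sn v = -0.9883255234739289, cn v = -0.1523570137866467, dn v = 0.8683580506383032
m = k² = 0.251799225616
D = 1 − m·sn²u·sn²v = 0.7540549223176648
cn(u+v) = (cn u·cn v − sn u·sn v·dn u·dn v)/D = 0.743272155288888/0.7540549223176648 = 0.9857002895815137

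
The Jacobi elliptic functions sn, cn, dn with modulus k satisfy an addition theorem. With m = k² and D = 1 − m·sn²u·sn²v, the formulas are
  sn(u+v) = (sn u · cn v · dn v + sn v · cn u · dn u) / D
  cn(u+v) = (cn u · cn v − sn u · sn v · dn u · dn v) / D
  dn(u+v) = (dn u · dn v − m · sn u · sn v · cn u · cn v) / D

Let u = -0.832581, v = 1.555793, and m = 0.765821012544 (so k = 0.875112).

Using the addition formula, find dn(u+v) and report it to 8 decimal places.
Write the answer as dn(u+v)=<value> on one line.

sn u = -0.6956359240392895, cn u = 0.7183945024747919, dn u = 0.7933549395888122
sn v = 0.949146336080618, cn v = 0.3148352469224794, dn v = 0.5568555560022297
m = k² = 0.765821012544
D = 1 − m·sn²u·sn²v = 0.6661451935914301
dn(u+v) = (dn u·dn v − m·sn u·sn v·cn u·cn v)/D = 0.5561479654406097/0.6661451935914301 = 0.8348749954078546

dn(u+v)=0.83487500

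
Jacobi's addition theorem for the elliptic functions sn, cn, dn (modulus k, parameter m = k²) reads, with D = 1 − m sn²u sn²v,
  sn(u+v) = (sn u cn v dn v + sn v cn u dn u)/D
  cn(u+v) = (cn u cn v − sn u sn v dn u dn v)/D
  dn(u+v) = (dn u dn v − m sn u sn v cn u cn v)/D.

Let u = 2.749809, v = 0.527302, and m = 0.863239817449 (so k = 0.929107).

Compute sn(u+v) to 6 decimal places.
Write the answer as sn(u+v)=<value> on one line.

sn(u+v)=0.941067

sn u = 0.9928896797413019, cn u = -0.1190381613736322, dn u = 0.385995289036432
sn v = 0.4860252666217291, cn v = 0.8739447580970305, dn v = 0.8922359593095892
m = k² = 0.863239817449
D = 1 − m·sn²u·sn²v = 0.7989744996356738
sn(u+v) = (sn u·cn v·dn v + sn v·cn u·dn u)/D = 0.7518885898422303/0.7989744996356738 = 0.9410670680792512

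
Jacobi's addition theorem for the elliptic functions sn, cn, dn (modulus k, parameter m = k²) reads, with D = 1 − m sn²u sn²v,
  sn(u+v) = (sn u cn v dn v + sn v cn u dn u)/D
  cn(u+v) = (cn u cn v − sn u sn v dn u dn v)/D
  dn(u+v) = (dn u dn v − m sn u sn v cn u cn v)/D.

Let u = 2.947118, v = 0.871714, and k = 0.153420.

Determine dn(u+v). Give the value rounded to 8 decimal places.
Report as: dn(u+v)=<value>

sn u = 0.2115614291671231, cn u = -0.9773647024978774, dn u = 0.9994731082801734
sn v = 0.7639959627226021, cn v = 0.645221023327328, dn v = 0.9931068854684406
m = k² = 0.0235376964
D = 1 − m·sn²u·sn²v = 0.9993850793631238
dn(u+v) = (dn u·dn v − m·sn u·sn v·cn u·cn v)/D = 0.9949827716452699/0.9993850793631238 = 0.9955949835466232

dn(u+v)=0.99559498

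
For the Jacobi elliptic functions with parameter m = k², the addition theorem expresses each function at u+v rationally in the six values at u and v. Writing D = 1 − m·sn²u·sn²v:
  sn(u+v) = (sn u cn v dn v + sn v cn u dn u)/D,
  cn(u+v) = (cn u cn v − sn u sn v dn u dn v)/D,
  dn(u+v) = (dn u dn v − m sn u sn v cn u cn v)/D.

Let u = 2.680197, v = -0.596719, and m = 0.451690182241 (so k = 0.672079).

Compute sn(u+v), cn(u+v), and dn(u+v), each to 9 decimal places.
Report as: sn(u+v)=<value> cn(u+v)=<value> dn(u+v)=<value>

sn(u+v)=0.980117806 cn(u+v)=-0.198416445 dn(u+v)=0.752391153

sn u = 0.7812460235961287, cn u = -0.6242232378045832, dn u = 0.851065801161373
sn v = -0.5496208128880615, cn v = 0.835414245772878, dn v = 0.9292750171677129
m = k² = 0.451690182241
D = 1 − m·sn²u·sn²v = 0.9167196328815689
sn(u+v) = (sn u·cn v·dn v + sn v·cn u·dn u)/D = 0.8984932357230708/0.9167196328815689 = 0.9801178064647681
cn(u+v) = (cn u·cn v − sn u·sn v·dn u·dn v)/D = -0.1818922501658739/0.9167196328815689 = -0.198416444506728
dn(u+v) = (dn u·dn v − m·sn u·sn v·cn u·cn v)/D = 0.689731741578689/0.9167196328815689 = 0.7523911530187502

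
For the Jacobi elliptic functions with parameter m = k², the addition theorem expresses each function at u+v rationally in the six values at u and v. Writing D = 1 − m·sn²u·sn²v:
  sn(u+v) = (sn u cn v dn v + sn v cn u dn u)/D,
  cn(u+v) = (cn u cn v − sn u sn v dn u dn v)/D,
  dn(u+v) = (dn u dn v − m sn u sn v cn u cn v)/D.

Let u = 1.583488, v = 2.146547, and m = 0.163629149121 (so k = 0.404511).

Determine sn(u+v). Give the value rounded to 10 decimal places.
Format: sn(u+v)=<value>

sn(u+v)=-0.4297636103

sn u = 0.998581200444438, cn u = 0.05325022177367184, dn u = 0.9147867704677972
sn v = 0.8939357438659033, cn v = -0.4481951425873713, dn v = 0.9323306774128995
m = k² = 0.163629149121
D = 1 − m·sn²u·sn²v = 0.8696112718908728
sn(u+v) = (sn u·cn v·dn v + sn v·cn u·dn u)/D = -0.3737272798027325/0.8696112718908728 = -0.4297636103429343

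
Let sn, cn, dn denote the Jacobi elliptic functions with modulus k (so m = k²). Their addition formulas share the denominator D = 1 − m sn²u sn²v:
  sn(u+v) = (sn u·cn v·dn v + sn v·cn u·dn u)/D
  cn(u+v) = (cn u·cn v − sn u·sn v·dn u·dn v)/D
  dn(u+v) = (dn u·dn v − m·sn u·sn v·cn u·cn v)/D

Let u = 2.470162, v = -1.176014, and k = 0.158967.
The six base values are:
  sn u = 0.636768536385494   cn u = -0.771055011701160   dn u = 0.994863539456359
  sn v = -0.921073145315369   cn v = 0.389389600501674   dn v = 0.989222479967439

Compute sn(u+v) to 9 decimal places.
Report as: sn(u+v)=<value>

m = k² = 0.025270507089
D = 1 − m·sn²u·sn²v = 0.9913070858703045
sn(u+v) = (sn u·cn v·dn v + sn v·cn u·dn u)/D = 0.9518289091304274/0.9913070858703045 = 0.9601756334615345

sn(u+v)=0.960175633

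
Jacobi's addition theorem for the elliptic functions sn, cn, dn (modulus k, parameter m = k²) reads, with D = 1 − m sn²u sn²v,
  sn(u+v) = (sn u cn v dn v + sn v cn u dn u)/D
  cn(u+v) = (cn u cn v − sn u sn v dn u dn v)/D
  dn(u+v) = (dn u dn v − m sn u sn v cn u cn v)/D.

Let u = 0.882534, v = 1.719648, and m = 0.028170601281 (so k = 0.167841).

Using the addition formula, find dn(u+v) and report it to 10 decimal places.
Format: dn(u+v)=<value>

sn u = 0.7705954585811806, cn u = 0.6373245948604683, dn u = 0.9916006292331422
sn v = 0.990810907558029, cn v = -0.135254373178966, dn v = 0.9860754253749575
m = k² = 0.028170601281
D = 1 − m·sn²u·sn²v = 0.9835778291839956
dn(u+v) = (dn u·dn v − m·sn u·sn v·cn u·cn v)/D = 0.9796470788952962/0.9835778291839956 = 0.9960036204842473

dn(u+v)=0.9960036205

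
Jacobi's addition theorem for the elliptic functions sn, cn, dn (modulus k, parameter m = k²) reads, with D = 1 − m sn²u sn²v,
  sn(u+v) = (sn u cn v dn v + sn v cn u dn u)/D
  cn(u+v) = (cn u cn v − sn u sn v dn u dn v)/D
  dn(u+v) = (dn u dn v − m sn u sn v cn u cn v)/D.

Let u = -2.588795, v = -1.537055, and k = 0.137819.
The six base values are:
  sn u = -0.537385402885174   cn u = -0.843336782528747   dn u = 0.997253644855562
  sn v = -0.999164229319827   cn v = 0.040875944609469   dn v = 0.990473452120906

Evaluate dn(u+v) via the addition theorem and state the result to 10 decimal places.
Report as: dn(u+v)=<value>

m = k² = 0.018994076761
D = 1 − m·sn²u·sn²v = 0.9945239970311273
dn(u+v) = (dn u·dn v − m·sn u·sn v·cn u·cn v)/D = 0.9881048286149379/0.9945239970311273 = 0.9935454866495408

dn(u+v)=0.9935454866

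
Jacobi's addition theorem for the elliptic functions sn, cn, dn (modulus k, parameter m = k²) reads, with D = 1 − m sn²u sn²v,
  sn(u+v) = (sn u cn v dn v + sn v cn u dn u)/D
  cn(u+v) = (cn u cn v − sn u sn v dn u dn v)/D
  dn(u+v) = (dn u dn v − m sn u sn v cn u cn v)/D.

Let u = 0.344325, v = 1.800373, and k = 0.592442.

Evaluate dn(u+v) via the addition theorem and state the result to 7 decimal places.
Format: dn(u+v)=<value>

sn u = 0.3353693859277372, cn u = 0.9420867130909195, dn u = 0.9800630142490038
sn v = 0.9990040285935801, cn v = -0.04462007231950045, dn v = 0.8060466956357515
m = k² = 0.350987523364
D = 1 − m·sn²u·sn²v = 0.960602107646533
dn(u+v) = (dn u·dn v − m·sn u·sn v·cn u·cn v)/D = 0.7949197006581618/0.960602107646533 = 0.8275223365954383

dn(u+v)=0.8275223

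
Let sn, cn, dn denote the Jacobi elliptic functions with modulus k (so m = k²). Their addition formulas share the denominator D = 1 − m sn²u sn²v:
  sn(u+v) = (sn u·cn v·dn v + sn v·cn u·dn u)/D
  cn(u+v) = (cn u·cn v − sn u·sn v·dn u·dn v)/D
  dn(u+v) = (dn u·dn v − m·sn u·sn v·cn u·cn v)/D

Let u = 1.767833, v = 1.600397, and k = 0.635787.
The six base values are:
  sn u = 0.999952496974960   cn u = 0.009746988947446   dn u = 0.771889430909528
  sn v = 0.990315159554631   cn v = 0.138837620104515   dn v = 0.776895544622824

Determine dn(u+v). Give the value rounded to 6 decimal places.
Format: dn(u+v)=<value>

m = k² = 0.404225109369
D = 1 − m·sn²u·sn²v = 0.6036043499233909
dn(u+v) = (dn u·dn v − m·sn u·sn v·cn u·cn v)/D = 0.5991357661985023/0.6036043499233909 = 0.9925968331317432

dn(u+v)=0.992597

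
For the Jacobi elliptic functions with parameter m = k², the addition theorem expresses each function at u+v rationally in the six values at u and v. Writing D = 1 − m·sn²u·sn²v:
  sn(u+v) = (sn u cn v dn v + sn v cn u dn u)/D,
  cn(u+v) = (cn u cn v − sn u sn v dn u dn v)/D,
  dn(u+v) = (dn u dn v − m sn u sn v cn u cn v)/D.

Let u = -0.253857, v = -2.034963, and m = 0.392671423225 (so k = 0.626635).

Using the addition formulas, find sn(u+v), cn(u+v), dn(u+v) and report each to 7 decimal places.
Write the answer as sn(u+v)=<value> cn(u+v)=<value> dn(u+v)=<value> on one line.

sn u = -0.2501172324399931, cn u = 0.9682155596955455, dn u = 0.9876411361103026
sn v = -0.9789632795992523, cn v = -0.2040365094689579, dn v = 0.7897314989458097
m = k² = 0.392671423225
D = 1 − m·sn²u·sn²v = 0.9764576761549818
sn(u+v) = (sn u·cn v·dn v + sn v·cn u·dn u)/D = -0.8958307569345493/0.9764576761549818 = -0.9174291715971564
cn(u+v) = (cn u·cn v − sn u·sn v·dn u·dn v)/D = -0.3885316566922954/0.9764576761549818 = -0.3978991267929039
dn(u+v) = (dn u·dn v − m·sn u·sn v·cn u·cn v)/D = 0.79896543827576/0.9764576761549818 = 0.8182284371216817

sn(u+v)=-0.9174292 cn(u+v)=-0.3978991 dn(u+v)=0.8182284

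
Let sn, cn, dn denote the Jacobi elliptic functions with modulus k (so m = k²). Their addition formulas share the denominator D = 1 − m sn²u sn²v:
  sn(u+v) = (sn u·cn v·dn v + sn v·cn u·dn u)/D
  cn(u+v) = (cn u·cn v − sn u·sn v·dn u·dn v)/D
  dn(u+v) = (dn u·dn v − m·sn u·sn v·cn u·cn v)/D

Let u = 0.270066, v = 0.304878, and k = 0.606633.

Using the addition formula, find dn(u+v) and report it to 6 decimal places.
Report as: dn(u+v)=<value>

sn u = 0.2656488375221533, cn u = 0.9640698600843865, dn u = 0.9869297046849227
sn v = 0.2985515232900105, cn v = 0.9543935183880988, dn v = 0.9834626230714835
m = k² = 0.368003596689
D = 1 − m·sn²u·sn²v = 0.9976852372460836
dn(u+v) = (dn u·dn v − m·sn u·sn v·cn u·cn v)/D = 0.9437540880394386/0.9976852372460836 = 0.9459437233375213

dn(u+v)=0.945944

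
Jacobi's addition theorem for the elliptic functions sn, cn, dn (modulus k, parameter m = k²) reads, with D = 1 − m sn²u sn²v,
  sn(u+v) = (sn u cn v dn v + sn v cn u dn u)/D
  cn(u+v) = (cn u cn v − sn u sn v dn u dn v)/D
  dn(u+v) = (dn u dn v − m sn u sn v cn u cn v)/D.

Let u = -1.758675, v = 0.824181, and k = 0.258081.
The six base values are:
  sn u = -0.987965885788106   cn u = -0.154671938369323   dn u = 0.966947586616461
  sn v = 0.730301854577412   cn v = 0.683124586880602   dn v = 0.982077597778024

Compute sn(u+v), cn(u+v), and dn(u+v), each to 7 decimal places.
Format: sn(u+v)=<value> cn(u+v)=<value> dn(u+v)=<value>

m = k² = 0.066605802561
D = 1 − m·sn²u·sn²v = 0.9653262534595551
sn(u+v) = (sn u·cn v·dn v + sn v·cn u·dn u)/D = -0.7720315856983428/0.9653262534595551 = -0.7997623424531561
cn(u+v) = (cn u·cn v − sn u·sn v·dn u·dn v)/D = 0.5795015153581253/0.9653262534595551 = 0.6003167460548145
dn(u+v) = (dn u·dn v − m·sn u·sn v·cn u·cn v)/D = 0.9445398534023434/0.9653262534595551 = 0.9784669690866513

sn(u+v)=-0.7997623 cn(u+v)=0.6003167 dn(u+v)=0.9784670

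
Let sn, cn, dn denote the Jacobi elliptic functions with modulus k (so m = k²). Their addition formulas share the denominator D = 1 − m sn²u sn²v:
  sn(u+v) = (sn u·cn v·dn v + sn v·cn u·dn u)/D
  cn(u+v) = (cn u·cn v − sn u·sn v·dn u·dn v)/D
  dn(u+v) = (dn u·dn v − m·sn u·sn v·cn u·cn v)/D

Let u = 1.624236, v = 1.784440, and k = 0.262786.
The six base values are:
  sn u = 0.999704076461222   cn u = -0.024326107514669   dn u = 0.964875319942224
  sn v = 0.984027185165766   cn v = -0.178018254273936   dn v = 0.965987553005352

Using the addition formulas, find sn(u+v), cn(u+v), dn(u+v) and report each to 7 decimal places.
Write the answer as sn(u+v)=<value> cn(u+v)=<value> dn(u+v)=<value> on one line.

sn(u+v)=-0.2089747 cn(u+v)=-0.9779210 dn(u+v)=0.9984910

m = k² = 0.069056481796
D = 1 − m·sn²u·sn²v = 0.9331715223640425
sn(u+v) = (sn u·cn v·dn v + sn v·cn u·dn u)/D = -0.1950092820930325/0.9331715223640425 = -0.208974746249229
cn(u+v) = (cn u·cn v − sn u·sn v·dn u·dn v)/D = -0.9125680632417424/0.9331715223640425 = -0.9779210374207472
dn(u+v) = (dn u·dn v − m·sn u·sn v·cn u·cn v)/D = 0.9317633645080674/0.9331715223640425 = 0.9984909978259861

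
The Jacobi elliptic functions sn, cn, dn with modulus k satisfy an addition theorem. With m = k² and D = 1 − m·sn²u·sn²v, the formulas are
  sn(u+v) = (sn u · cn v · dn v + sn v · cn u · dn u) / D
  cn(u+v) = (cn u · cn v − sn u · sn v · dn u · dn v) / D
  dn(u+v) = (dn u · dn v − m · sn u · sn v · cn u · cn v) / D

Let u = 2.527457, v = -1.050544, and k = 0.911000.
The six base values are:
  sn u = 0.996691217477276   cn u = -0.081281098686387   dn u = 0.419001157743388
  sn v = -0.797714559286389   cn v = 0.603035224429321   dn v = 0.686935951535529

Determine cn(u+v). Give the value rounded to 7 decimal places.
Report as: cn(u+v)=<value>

cn(u+v)=0.3782920

m = k² = 0.829921
D = 1 − m·sn²u·sn²v = 0.4753700814673927
cn(u+v) = (cn u·cn v − sn u·sn v·dn u·dn v)/D = 0.1798286812582526/0.4753700814673927 = 0.3782919629757719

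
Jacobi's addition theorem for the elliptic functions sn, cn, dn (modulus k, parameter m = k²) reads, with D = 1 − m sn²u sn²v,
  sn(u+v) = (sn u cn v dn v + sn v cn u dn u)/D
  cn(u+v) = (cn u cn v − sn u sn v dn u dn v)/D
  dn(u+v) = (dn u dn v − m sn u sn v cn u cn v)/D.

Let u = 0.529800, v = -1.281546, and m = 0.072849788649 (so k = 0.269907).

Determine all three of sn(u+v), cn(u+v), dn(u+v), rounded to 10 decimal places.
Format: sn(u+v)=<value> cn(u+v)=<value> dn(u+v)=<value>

sn(u+v)=-0.6795475652 cn(u+v)=0.7336314515 dn(u+v)=0.9830356393

sn u = 0.5038883227921432, cn u = 0.8637688105932749, dn u = 0.9907084273005075
sn v = -0.9530558063884408, cn v = 0.3027946992753982, dn v = 0.9663484967972231
m = k² = 0.072849788649
D = 1 − m·sn²u·sn²v = 0.983199061293912
sn(u+v) = (sn u·cn v·dn v + sn v·cn u·dn u)/D = -0.6681305282281725/0.983199061293912 = -0.6795475652192932
cn(u+v) = (cn u·cn v − sn u·sn v·dn u·dn v)/D = 0.7213057544334253/0.983199061293912 = 0.7336314514826436
dn(u+v) = (dn u·dn v − m·sn u·sn v·cn u·cn v)/D = 0.9665197177686587/0.983199061293912 = 0.9830356392902747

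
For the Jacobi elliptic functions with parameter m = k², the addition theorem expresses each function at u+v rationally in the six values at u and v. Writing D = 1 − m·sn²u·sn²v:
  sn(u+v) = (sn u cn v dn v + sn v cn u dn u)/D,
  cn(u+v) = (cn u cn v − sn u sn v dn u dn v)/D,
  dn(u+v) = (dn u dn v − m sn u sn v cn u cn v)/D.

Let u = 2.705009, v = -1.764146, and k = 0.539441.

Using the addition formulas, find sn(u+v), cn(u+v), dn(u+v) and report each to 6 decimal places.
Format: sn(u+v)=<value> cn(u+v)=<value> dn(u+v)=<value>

sn(u+v)=0.787780 cn(u+v)=0.615956 dn(u+v)=0.905212

sn u = 0.6415749836254715, cn u = -0.7670603238246494, dn u = 0.938200634645938
sn v = -0.9989085069975266, cn v = -0.04670968473424172, dn v = 0.8424003218939634
m = k² = 0.290996592481
D = 1 − m·sn²u·sn²v = 0.8804817652729487
sn(u+v) = (sn u·cn v·dn v + sn v·cn u·dn u)/D = 0.6936261275425104/0.8804817652729487 = 0.7877802299829422
cn(u+v) = (cn u·cn v − sn u·sn v·dn u·dn v)/D = 0.5423383945181726/0.8804817652729487 = 0.6159564183024825
dn(u+v) = (dn u·dn v − m·sn u·sn v·cn u·cn v)/D = 0.7970223784779104/0.8804817652729487 = 0.9052116805971945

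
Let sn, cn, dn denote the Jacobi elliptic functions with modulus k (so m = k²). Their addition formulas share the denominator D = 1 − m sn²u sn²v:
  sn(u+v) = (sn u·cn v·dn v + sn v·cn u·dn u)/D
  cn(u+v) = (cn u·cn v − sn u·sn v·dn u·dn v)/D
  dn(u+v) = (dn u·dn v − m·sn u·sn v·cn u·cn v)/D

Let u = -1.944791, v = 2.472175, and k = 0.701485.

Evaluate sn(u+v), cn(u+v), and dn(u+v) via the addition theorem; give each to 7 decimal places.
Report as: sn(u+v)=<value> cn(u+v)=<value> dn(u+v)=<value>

sn u = -0.9975895710089757, cn u = -0.06939054556730208, dn u = 0.714344587231255
sn v = 0.8964698085622646, cn v = -0.4431048209355622, dn v = 0.7775184530744011
m = k² = 0.492081205225
D = 1 − m·sn²u·sn²v = 0.6064391280204715
sn(u+v) = (sn u·cn v·dn v + sn v·cn u·dn u)/D = 0.2992548313315766/0.6064391280204715 = 0.4934622742902478
cn(u+v) = (cn u·cn v − sn u·sn v·dn u·dn v)/D = 0.5274608629262833/0.6064391280204715 = 0.8697672009522412
dn(u+v) = (dn u·dn v − m·sn u·sn v·cn u·cn v)/D = 0.5689471367190446/0.6064391280204715 = 0.9381768267100317

sn(u+v)=0.4934623 cn(u+v)=0.8697672 dn(u+v)=0.9381768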